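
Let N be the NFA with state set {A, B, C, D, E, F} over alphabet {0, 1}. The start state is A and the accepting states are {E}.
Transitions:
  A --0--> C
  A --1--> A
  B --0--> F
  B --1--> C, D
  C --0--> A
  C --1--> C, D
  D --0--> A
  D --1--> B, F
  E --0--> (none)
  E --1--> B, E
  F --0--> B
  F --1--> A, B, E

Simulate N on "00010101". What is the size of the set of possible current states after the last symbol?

Start: {A}
read 0: {C}
read 0: {A}
read 0: {C}
read 1: {C, D}
read 0: {A}
read 1: {A}
read 0: {C}
read 1: {C, D}
Final reachable set {C, D} has 2 states.

2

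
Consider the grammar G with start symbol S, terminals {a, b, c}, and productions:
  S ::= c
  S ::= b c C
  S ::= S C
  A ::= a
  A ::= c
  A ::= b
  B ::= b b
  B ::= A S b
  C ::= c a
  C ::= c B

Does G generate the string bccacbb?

S ⇒ SC ⇒ bcCC ⇒ bccaC ⇒ bccacB ⇒ bccacbb

yes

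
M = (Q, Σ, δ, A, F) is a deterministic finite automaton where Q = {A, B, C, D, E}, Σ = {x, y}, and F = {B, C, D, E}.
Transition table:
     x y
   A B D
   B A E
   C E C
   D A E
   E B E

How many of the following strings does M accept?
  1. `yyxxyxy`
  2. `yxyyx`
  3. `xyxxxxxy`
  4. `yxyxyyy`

4

`yyxxyxy`: accepted
`yxyyx`: accepted
`xyxxxxxy`: accepted
`yxyxyyy`: accepted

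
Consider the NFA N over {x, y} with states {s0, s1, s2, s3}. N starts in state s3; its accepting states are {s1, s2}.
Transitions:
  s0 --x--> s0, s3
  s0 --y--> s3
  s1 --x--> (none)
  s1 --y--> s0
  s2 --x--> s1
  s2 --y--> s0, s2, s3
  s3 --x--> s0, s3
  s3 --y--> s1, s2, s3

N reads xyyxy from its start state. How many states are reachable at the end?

Start: {s3}
read x: {s0, s3}
read y: {s1, s2, s3}
read y: {s0, s1, s2, s3}
read x: {s0, s1, s3}
read y: {s0, s1, s2, s3}
Final reachable set {s0, s1, s2, s3} has 4 states.

4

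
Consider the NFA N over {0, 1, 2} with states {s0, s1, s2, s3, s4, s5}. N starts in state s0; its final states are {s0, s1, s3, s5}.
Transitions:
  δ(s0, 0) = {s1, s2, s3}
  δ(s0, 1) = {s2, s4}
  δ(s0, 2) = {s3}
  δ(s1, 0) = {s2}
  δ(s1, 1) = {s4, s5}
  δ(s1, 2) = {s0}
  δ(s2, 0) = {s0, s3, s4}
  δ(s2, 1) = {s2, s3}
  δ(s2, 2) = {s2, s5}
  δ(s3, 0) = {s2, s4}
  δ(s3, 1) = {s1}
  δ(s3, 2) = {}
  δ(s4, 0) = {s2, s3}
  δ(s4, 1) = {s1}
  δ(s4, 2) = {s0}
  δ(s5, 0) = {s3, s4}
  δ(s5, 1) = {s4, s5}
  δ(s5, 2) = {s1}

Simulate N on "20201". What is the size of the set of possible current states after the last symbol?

Start: {s0}
read 2: {s3}
read 0: {s2, s4}
read 2: {s0, s2, s5}
read 0: {s0, s1, s2, s3, s4}
read 1: {s1, s2, s3, s4, s5}
Final reachable set {s1, s2, s3, s4, s5} has 5 states.

5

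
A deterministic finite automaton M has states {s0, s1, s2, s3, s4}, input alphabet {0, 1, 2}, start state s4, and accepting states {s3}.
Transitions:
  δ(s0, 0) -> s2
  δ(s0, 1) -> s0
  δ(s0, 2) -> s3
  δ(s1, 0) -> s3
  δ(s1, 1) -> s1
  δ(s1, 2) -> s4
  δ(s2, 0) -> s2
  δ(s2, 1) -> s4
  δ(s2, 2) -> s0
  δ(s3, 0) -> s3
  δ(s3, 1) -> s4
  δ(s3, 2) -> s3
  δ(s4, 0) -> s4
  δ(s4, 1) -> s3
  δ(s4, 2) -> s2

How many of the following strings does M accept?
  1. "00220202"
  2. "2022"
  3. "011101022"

1

"00220202": rejected
"2022": accepted
"011101022": rejected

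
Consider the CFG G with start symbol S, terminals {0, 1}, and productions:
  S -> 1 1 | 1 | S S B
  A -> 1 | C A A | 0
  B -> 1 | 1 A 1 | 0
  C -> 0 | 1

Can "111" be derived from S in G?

yes

S ⇒ SSB ⇒ 1SB ⇒ 11B ⇒ 111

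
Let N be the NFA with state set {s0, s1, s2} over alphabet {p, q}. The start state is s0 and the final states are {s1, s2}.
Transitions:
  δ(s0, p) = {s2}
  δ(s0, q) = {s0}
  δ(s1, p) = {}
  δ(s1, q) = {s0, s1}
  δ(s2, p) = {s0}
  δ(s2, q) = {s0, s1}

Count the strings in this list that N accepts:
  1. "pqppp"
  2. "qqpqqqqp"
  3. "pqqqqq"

3

"pqppp": accepted
"qqpqqqqp": accepted
"pqqqqq": accepted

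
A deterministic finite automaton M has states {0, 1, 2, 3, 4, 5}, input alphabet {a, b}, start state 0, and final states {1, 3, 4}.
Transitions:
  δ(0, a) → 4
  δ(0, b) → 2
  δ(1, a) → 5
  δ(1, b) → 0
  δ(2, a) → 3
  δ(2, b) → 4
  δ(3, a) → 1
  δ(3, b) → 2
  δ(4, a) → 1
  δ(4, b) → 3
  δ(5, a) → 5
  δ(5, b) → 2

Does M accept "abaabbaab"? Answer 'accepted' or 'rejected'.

0 --a--> 4
4 --b--> 3
3 --a--> 1
1 --a--> 5
5 --b--> 2
2 --b--> 4
4 --a--> 1
1 --a--> 5
5 --b--> 2
End in state 2, which is not an accepting state.

rejected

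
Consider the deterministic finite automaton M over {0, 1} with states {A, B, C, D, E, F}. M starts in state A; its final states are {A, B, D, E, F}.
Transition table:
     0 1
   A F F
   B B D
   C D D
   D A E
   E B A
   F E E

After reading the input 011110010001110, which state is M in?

A --0--> F
F --1--> E
E --1--> A
A --1--> F
F --1--> E
E --0--> B
B --0--> B
B --1--> D
D --0--> A
A --0--> F
F --0--> E
E --1--> A
A --1--> F
F --1--> E
E --0--> B

B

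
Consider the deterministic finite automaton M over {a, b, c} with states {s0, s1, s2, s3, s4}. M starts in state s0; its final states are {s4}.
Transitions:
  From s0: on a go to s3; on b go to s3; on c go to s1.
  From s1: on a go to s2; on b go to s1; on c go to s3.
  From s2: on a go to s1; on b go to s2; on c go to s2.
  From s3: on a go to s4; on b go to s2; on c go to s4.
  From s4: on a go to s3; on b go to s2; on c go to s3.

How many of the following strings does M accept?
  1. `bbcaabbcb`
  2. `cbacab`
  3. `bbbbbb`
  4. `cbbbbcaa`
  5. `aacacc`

1

`bbcaabbcb`: rejected
`cbacab`: rejected
`bbbbbb`: rejected
`cbbbbcaa`: rejected
`aacacc`: accepted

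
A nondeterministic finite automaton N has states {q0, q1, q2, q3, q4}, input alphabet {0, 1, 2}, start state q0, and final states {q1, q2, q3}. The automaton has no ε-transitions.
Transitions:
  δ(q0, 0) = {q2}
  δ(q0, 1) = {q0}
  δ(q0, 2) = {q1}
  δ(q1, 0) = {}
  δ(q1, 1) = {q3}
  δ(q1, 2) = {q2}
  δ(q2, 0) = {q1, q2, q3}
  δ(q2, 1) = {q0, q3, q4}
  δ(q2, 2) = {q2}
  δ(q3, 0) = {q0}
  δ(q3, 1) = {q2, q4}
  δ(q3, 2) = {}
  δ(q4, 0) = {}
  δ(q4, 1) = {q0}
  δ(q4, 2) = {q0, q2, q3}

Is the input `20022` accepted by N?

rejected

Start: {q0}
read 2: {q1}
read 0: {}
The reachable set is empty and stays empty for the remaining 3 symbols.
Reachable ∩ accepting = {} — empty.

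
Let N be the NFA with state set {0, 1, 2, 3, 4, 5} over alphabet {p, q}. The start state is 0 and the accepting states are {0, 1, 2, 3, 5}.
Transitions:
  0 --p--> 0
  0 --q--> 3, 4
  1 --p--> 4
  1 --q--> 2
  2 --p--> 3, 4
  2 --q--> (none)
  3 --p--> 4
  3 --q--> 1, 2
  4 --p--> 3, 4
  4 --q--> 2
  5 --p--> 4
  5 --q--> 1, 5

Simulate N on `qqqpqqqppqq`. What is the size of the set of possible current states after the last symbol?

0

Start: {0}
read q: {3, 4}
read q: {1, 2}
read q: {2}
read p: {3, 4}
read q: {1, 2}
read q: {2}
read q: {}
The reachable set is empty and stays empty for the remaining 4 symbols.
Final reachable set {} has 0 states.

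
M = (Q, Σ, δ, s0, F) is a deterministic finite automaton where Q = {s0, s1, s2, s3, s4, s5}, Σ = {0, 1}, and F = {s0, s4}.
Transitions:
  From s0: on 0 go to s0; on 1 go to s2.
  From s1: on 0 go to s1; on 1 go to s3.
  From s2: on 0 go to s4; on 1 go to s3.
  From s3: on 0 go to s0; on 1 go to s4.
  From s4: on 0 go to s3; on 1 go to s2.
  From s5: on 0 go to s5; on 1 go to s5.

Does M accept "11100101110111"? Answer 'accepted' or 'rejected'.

rejected

s0 --1--> s2
s2 --1--> s3
s3 --1--> s4
s4 --0--> s3
s3 --0--> s0
s0 --1--> s2
s2 --0--> s4
s4 --1--> s2
s2 --1--> s3
s3 --1--> s4
s4 --0--> s3
s3 --1--> s4
s4 --1--> s2
s2 --1--> s3
End in state s3, which is not an accepting state.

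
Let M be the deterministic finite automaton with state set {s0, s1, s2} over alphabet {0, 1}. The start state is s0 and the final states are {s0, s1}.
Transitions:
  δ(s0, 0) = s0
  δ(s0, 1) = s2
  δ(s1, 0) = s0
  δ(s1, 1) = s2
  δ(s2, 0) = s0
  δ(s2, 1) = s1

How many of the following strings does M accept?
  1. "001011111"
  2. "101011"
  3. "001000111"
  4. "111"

"001011111": rejected
"101011": accepted
"001000111": rejected
"111": rejected

1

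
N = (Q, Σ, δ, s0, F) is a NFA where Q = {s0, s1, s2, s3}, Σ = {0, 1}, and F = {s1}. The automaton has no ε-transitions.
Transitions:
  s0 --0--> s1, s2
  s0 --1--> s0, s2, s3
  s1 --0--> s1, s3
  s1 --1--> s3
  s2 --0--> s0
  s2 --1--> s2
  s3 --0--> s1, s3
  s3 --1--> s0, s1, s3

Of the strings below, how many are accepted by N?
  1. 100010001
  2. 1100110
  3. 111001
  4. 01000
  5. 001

100010001: accepted
1100110: accepted
111001: accepted
01000: accepted
001: accepted

5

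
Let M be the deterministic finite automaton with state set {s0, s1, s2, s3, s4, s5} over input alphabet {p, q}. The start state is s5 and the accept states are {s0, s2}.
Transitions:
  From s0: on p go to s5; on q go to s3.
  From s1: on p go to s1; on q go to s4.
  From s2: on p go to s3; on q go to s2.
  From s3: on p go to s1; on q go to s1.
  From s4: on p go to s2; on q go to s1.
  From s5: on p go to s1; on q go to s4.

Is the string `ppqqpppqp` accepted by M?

accepted

s5 --p--> s1
s1 --p--> s1
s1 --q--> s4
s4 --q--> s1
s1 --p--> s1
s1 --p--> s1
s1 --p--> s1
s1 --q--> s4
s4 --p--> s2
End in state s2, which is an accepting state.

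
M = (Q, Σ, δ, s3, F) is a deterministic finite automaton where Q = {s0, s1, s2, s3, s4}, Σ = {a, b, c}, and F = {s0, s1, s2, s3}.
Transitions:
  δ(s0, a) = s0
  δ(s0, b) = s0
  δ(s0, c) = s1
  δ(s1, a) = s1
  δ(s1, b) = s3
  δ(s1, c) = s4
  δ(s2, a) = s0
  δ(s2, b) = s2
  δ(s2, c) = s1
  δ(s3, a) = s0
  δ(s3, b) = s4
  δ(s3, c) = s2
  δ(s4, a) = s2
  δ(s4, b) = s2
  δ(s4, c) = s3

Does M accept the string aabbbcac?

s3 --a--> s0
s0 --a--> s0
s0 --b--> s0
s0 --b--> s0
s0 --b--> s0
s0 --c--> s1
s1 --a--> s1
s1 --c--> s4
End in state s4, which is not an accepting state.

rejected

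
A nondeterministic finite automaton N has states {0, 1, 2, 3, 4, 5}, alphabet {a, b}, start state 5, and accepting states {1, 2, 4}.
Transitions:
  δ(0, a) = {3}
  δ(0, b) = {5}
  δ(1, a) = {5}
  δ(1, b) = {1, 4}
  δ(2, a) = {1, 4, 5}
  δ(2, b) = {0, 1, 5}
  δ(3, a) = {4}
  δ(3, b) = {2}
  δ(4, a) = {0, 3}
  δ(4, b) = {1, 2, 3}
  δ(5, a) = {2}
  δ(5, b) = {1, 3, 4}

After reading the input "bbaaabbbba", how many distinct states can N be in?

Start: {5}
read b: {1, 3, 4}
read b: {1, 2, 3, 4}
read a: {0, 1, 3, 4, 5}
read a: {0, 2, 3, 4, 5}
read a: {0, 1, 2, 3, 4, 5}
read b: {0, 1, 2, 3, 4, 5}
read b: {0, 1, 2, 3, 4, 5}
read b: {0, 1, 2, 3, 4, 5}
read b: {0, 1, 2, 3, 4, 5}
read a: {0, 1, 2, 3, 4, 5}
Final reachable set {0, 1, 2, 3, 4, 5} has 6 states.

6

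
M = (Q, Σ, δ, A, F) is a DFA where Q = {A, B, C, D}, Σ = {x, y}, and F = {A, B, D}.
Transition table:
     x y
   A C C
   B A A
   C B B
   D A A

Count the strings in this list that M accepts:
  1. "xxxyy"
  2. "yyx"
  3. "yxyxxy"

"xxxyy": accepted
"yyx": accepted
"yxyxxy": accepted

3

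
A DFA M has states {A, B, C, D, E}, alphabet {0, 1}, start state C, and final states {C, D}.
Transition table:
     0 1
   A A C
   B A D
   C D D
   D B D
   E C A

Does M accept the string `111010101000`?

C --1--> D
D --1--> D
D --1--> D
D --0--> B
B --1--> D
D --0--> B
B --1--> D
D --0--> B
B --1--> D
D --0--> B
B --0--> A
A --0--> A
End in state A, which is not an accepting state.

rejected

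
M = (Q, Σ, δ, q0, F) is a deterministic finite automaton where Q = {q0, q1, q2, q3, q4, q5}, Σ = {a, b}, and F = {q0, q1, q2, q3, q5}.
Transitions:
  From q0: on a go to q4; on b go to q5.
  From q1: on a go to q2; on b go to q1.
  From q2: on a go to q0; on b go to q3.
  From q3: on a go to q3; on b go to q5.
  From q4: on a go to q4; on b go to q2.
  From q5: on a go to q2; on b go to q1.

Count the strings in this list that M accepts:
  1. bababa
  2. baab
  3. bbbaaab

3

bababa: accepted
baab: accepted
bbbaaab: accepted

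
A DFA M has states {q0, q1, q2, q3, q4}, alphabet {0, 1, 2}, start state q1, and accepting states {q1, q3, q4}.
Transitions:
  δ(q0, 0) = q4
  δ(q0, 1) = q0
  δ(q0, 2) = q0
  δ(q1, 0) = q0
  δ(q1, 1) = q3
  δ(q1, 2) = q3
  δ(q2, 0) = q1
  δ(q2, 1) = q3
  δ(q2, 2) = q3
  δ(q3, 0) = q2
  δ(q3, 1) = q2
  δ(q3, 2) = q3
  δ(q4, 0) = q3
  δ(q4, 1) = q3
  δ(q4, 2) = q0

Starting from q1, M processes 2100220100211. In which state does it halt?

q1 --2--> q3
q3 --1--> q2
q2 --0--> q1
q1 --0--> q0
q0 --2--> q0
q0 --2--> q0
q0 --0--> q4
q4 --1--> q3
q3 --0--> q2
q2 --0--> q1
q1 --2--> q3
q3 --1--> q2
q2 --1--> q3

q3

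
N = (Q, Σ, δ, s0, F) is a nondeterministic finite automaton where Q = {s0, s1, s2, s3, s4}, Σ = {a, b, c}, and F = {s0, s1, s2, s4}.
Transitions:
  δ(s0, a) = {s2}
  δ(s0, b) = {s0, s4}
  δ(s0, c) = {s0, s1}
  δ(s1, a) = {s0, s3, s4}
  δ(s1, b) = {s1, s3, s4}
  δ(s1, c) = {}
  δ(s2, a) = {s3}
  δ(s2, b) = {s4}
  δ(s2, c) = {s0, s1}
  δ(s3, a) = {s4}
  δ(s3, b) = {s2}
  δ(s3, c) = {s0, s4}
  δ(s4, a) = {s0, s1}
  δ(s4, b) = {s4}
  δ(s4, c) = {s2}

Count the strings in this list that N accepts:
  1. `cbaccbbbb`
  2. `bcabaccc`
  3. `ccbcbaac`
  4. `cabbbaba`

`cbaccbbbb`: accepted
`bcabaccc`: accepted
`ccbcbaac`: accepted
`cabbbaba`: accepted

4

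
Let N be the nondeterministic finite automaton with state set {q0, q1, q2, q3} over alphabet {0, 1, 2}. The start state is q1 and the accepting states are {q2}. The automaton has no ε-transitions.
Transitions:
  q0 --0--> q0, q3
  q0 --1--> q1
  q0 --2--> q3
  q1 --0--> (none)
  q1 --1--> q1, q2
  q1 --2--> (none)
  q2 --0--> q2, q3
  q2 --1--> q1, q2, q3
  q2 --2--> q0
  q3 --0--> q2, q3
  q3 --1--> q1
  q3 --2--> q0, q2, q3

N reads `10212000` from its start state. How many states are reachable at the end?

3

Start: {q1}
read 1: {q1, q2}
read 0: {q2, q3}
read 2: {q0, q2, q3}
read 1: {q1, q2, q3}
read 2: {q0, q2, q3}
read 0: {q0, q2, q3}
read 0: {q0, q2, q3}
read 0: {q0, q2, q3}
Final reachable set {q0, q2, q3} has 3 states.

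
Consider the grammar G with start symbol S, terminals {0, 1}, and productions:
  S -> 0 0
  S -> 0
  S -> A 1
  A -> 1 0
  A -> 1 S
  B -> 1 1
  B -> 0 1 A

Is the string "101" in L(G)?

S ⇒ A1 ⇒ 1S1 ⇒ 101

yes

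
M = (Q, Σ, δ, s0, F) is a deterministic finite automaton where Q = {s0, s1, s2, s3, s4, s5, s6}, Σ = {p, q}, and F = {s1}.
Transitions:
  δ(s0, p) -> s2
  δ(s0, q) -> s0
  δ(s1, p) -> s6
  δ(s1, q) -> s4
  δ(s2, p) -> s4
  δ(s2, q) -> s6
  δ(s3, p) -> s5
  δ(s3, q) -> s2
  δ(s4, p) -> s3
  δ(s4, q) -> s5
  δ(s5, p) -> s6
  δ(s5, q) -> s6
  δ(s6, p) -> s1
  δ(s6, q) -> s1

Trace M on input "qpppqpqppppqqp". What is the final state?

s6

s0 --q--> s0
s0 --p--> s2
s2 --p--> s4
s4 --p--> s3
s3 --q--> s2
s2 --p--> s4
s4 --q--> s5
s5 --p--> s6
s6 --p--> s1
s1 --p--> s6
s6 --p--> s1
s1 --q--> s4
s4 --q--> s5
s5 --p--> s6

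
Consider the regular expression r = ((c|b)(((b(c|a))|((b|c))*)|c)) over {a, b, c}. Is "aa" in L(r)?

No split of aa into u·v has (c|b) matching u and (((b(c|a))|((b|c))*)|c) matching v.

no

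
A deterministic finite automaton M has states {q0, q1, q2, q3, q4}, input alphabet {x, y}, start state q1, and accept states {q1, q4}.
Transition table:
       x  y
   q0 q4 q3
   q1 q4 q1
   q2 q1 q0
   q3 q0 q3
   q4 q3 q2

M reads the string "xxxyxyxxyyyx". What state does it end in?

q1 --x--> q4
q4 --x--> q3
q3 --x--> q0
q0 --y--> q3
q3 --x--> q0
q0 --y--> q3
q3 --x--> q0
q0 --x--> q4
q4 --y--> q2
q2 --y--> q0
q0 --y--> q3
q3 --x--> q0

q0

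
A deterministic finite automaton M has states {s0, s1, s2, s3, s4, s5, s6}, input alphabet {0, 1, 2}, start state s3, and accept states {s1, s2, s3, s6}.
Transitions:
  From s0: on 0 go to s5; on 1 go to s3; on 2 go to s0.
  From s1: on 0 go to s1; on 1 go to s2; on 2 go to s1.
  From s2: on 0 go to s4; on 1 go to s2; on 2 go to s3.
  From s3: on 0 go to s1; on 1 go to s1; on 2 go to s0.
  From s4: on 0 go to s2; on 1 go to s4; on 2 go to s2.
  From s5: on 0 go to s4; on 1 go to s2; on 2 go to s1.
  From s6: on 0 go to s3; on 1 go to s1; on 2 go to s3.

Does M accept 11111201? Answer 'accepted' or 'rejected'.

s3 --1--> s1
s1 --1--> s2
s2 --1--> s2
s2 --1--> s2
s2 --1--> s2
s2 --2--> s3
s3 --0--> s1
s1 --1--> s2
End in state s2, which is an accepting state.

accepted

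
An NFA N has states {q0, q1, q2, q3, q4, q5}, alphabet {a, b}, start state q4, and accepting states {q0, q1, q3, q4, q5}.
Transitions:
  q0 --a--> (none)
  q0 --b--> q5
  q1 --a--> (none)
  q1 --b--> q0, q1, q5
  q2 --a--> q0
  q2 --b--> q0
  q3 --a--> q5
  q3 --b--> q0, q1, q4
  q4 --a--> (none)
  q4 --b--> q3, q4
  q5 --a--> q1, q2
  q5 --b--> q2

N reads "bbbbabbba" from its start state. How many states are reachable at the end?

3

Start: {q4}
read b: {q3, q4}
read b: {q0, q1, q3, q4}
read b: {q0, q1, q3, q4, q5}
read b: {q0, q1, q2, q3, q4, q5}
read a: {q0, q1, q2, q5}
read b: {q0, q1, q2, q5}
read b: {q0, q1, q2, q5}
read b: {q0, q1, q2, q5}
read a: {q0, q1, q2}
Final reachable set {q0, q1, q2} has 3 states.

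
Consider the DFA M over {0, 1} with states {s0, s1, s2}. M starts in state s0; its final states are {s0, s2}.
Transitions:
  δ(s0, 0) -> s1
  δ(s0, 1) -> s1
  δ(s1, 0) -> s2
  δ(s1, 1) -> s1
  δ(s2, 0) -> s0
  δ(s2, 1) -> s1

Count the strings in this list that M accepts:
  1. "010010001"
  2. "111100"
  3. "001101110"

2

"010010001": rejected
"111100": accepted
"001101110": accepted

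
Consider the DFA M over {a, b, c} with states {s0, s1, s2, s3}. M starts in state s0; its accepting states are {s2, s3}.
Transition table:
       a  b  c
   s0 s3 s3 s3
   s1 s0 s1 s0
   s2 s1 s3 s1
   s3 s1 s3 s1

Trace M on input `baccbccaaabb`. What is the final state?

s0 --b--> s3
s3 --a--> s1
s1 --c--> s0
s0 --c--> s3
s3 --b--> s3
s3 --c--> s1
s1 --c--> s0
s0 --a--> s3
s3 --a--> s1
s1 --a--> s0
s0 --b--> s3
s3 --b--> s3

s3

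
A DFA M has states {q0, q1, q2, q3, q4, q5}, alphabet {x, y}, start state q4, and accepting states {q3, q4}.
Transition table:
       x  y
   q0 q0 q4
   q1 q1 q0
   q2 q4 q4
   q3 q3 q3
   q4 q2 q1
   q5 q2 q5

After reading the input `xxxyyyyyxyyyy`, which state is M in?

q4 --x--> q2
q2 --x--> q4
q4 --x--> q2
q2 --y--> q4
q4 --y--> q1
q1 --y--> q0
q0 --y--> q4
q4 --y--> q1
q1 --x--> q1
q1 --y--> q0
q0 --y--> q4
q4 --y--> q1
q1 --y--> q0

q0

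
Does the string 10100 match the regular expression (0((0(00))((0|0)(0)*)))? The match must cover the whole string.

No split of 10100 into u·v has 0 matching u and ((0(00))((0|0)(0)*)) matching v.

no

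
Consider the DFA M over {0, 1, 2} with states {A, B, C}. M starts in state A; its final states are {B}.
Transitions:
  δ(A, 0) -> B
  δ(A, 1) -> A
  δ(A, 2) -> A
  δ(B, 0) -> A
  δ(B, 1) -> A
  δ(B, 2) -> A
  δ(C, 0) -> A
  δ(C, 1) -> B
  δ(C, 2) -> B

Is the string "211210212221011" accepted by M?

A --2--> A
A --1--> A
A --1--> A
A --2--> A
A --1--> A
A --0--> B
B --2--> A
A --1--> A
A --2--> A
A --2--> A
A --2--> A
A --1--> A
A --0--> B
B --1--> A
A --1--> A
End in state A, which is not an accepting state.

rejected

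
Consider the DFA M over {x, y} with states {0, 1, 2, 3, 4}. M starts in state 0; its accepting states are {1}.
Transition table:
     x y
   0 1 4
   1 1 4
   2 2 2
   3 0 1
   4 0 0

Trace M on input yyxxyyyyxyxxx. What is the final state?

1

0 --y--> 4
4 --y--> 0
0 --x--> 1
1 --x--> 1
1 --y--> 4
4 --y--> 0
0 --y--> 4
4 --y--> 0
0 --x--> 1
1 --y--> 4
4 --x--> 0
0 --x--> 1
1 --x--> 1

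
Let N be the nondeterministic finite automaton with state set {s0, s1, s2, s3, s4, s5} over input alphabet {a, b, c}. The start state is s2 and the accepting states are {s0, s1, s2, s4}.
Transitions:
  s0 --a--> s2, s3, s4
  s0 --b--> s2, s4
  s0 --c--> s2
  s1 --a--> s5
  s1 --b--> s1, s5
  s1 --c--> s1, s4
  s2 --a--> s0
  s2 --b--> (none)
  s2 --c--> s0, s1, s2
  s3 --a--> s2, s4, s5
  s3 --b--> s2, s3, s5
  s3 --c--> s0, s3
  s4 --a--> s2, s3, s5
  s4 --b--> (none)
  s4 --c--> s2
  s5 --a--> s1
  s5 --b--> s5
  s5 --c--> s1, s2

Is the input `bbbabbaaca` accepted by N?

rejected

Start: {s2}
read b: {}
The reachable set is empty and stays empty for the remaining 9 symbols.
Reachable ∩ accepting = {} — empty.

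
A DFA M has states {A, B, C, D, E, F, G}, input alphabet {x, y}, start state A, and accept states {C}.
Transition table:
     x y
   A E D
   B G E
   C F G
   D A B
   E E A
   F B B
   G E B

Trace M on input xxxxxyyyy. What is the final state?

A --x--> E
E --x--> E
E --x--> E
E --x--> E
E --x--> E
E --y--> A
A --y--> D
D --y--> B
B --y--> E

E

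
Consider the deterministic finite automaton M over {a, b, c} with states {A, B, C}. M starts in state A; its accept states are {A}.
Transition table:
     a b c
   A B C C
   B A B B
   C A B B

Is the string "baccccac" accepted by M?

A --b--> C
C --a--> A
A --c--> C
C --c--> B
B --c--> B
B --c--> B
B --a--> A
A --c--> C
End in state C, which is not an accepting state.

rejected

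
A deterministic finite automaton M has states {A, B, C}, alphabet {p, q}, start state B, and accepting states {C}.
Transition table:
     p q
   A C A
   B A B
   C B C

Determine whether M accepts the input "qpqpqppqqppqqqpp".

B --q--> B
B --p--> A
A --q--> A
A --p--> C
C --q--> C
C --p--> B
B --p--> A
A --q--> A
A --q--> A
A --p--> C
C --p--> B
B --q--> B
B --q--> B
B --q--> B
B --p--> A
A --p--> C
End in state C, which is an accepting state.

accepted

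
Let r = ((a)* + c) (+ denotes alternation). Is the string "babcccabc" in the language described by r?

Neither (a)* nor c matches babcccabc.

no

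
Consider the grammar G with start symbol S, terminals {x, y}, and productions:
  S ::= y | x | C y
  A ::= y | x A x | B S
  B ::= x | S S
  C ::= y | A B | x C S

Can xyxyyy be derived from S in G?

yes

S ⇒ Cy ⇒ ABy ⇒ xAxBy ⇒ xyxBy ⇒ xyxSSy ⇒ xyxySy ⇒ xyxyyy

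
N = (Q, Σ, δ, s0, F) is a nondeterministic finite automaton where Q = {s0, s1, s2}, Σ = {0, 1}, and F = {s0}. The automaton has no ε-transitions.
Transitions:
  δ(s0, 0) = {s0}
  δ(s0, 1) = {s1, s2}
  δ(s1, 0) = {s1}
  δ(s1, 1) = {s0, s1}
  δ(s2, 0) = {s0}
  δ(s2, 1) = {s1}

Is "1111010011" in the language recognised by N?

accepted

Start: {s0}
read 1: {s1, s2}
read 1: {s0, s1}
read 1: {s0, s1, s2}
read 1: {s0, s1, s2}
read 0: {s0, s1}
read 1: {s0, s1, s2}
read 0: {s0, s1}
read 0: {s0, s1}
read 1: {s0, s1, s2}
read 1: {s0, s1, s2}
Reachable ∩ accepting = {s0} — nonempty.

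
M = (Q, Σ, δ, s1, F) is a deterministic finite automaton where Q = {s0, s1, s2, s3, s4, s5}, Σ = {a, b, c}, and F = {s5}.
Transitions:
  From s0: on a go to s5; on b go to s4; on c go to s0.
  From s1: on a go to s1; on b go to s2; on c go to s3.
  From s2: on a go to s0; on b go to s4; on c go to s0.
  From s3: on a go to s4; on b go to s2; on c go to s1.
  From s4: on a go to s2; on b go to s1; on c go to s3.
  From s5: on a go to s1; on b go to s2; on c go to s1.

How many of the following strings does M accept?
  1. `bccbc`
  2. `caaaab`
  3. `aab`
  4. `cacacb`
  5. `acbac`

`bccbc`: rejected
`caaaab`: rejected
`aab`: rejected
`cacacb`: rejected
`acbac`: rejected

0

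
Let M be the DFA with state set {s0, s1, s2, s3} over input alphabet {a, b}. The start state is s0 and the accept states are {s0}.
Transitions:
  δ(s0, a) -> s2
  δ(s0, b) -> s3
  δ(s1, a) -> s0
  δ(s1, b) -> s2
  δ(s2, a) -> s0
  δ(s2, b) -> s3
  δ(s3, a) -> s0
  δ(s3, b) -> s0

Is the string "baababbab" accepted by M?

s0 --b--> s3
s3 --a--> s0
s0 --a--> s2
s2 --b--> s3
s3 --a--> s0
s0 --b--> s3
s3 --b--> s0
s0 --a--> s2
s2 --b--> s3
End in state s3, which is not an accepting state.

rejected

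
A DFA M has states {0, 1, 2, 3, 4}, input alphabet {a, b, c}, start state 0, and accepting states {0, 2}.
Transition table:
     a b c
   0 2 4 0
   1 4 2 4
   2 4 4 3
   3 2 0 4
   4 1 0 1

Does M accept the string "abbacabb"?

0 --a--> 2
2 --b--> 4
4 --b--> 0
0 --a--> 2
2 --c--> 3
3 --a--> 2
2 --b--> 4
4 --b--> 0
End in state 0, which is an accepting state.

accepted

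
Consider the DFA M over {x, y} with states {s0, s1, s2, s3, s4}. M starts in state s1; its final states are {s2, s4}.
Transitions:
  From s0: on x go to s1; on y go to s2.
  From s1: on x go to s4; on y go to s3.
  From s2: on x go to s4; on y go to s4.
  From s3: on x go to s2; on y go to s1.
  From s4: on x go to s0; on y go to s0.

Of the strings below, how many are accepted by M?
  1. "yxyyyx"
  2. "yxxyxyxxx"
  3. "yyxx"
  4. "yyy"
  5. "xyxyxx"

2

"yxyyyx": accepted
"yxxyxyxxx": rejected
"yyxx": rejected
"yyy": rejected
"xyxyxx": accepted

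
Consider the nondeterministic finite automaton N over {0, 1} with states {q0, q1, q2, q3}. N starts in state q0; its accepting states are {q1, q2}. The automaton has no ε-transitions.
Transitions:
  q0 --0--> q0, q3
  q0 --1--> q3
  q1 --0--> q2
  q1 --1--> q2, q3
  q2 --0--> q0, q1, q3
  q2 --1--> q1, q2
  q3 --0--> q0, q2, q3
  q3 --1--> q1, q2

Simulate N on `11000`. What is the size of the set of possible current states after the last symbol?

4

Start: {q0}
read 1: {q3}
read 1: {q1, q2}
read 0: {q0, q1, q2, q3}
read 0: {q0, q1, q2, q3}
read 0: {q0, q1, q2, q3}
Final reachable set {q0, q1, q2, q3} has 4 states.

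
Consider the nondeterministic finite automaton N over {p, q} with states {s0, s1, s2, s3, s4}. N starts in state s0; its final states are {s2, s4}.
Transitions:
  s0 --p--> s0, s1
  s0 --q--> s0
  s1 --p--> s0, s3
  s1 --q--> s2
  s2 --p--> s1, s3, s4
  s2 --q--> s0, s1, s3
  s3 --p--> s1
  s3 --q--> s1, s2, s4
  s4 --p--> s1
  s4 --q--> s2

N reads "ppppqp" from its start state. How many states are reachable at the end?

4

Start: {s0}
read p: {s0, s1}
read p: {s0, s1, s3}
read p: {s0, s1, s3}
read p: {s0, s1, s3}
read q: {s0, s1, s2, s4}
read p: {s0, s1, s3, s4}
Final reachable set {s0, s1, s3, s4} has 4 states.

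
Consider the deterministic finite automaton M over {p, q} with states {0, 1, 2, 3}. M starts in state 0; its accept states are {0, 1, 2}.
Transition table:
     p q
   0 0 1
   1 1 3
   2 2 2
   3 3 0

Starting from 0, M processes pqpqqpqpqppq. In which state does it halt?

0 --p--> 0
0 --q--> 1
1 --p--> 1
1 --q--> 3
3 --q--> 0
0 --p--> 0
0 --q--> 1
1 --p--> 1
1 --q--> 3
3 --p--> 3
3 --p--> 3
3 --q--> 0

0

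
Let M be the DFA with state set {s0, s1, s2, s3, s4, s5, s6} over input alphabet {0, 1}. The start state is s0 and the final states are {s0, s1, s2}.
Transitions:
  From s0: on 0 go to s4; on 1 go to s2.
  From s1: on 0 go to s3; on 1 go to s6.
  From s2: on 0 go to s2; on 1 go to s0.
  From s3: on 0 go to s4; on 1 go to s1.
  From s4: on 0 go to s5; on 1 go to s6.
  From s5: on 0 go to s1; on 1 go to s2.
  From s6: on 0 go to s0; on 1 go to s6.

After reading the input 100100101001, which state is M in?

s2

s0 --1--> s2
s2 --0--> s2
s2 --0--> s2
s2 --1--> s0
s0 --0--> s4
s4 --0--> s5
s5 --1--> s2
s2 --0--> s2
s2 --1--> s0
s0 --0--> s4
s4 --0--> s5
s5 --1--> s2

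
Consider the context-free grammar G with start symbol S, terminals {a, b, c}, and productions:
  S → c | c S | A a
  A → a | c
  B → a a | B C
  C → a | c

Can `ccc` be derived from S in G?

yes

S ⇒ cS ⇒ ccS ⇒ ccc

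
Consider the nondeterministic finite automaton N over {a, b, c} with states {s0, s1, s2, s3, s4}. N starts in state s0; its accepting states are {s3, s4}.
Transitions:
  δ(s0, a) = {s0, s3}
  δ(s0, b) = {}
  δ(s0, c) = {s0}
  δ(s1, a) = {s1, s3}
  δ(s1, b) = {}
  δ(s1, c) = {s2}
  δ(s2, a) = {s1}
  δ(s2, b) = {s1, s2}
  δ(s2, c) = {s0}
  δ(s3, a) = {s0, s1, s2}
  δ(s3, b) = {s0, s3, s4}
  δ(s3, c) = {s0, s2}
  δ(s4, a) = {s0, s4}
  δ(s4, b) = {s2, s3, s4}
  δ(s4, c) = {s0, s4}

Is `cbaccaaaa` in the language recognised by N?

rejected

Start: {s0}
read c: {s0}
read b: {}
The reachable set is empty and stays empty for the remaining 7 symbols.
Reachable ∩ accepting = {} — empty.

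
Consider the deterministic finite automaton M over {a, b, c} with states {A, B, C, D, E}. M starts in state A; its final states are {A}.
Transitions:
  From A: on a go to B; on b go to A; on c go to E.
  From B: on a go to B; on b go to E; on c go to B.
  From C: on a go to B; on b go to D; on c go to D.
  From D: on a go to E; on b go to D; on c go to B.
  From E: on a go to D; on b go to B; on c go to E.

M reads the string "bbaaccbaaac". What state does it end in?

B

A --b--> A
A --b--> A
A --a--> B
B --a--> B
B --c--> B
B --c--> B
B --b--> E
E --a--> D
D --a--> E
E --a--> D
D --c--> B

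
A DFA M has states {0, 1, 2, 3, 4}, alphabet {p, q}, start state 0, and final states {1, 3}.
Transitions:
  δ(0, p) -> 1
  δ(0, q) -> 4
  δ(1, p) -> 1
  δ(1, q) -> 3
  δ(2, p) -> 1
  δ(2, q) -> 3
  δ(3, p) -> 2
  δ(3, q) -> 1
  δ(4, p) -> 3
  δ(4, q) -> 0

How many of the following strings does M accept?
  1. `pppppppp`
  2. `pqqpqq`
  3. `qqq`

`pppppppp`: accepted
`pqqpqq`: accepted
`qqq`: rejected

2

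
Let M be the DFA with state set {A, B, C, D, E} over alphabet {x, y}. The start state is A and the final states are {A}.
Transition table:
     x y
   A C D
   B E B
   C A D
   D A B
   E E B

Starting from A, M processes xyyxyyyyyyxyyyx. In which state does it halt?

E

A --x--> C
C --y--> D
D --y--> B
B --x--> E
E --y--> B
B --y--> B
B --y--> B
B --y--> B
B --y--> B
B --y--> B
B --x--> E
E --y--> B
B --y--> B
B --y--> B
B --x--> E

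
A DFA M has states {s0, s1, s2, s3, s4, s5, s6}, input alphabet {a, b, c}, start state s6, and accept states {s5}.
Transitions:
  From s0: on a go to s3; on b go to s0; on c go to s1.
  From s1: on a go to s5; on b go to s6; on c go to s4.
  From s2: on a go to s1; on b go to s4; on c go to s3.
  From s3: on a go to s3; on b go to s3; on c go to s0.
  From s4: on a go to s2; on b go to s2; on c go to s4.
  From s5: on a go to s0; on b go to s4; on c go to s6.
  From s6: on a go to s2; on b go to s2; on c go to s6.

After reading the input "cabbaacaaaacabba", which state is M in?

s6 --c--> s6
s6 --a--> s2
s2 --b--> s4
s4 --b--> s2
s2 --a--> s1
s1 --a--> s5
s5 --c--> s6
s6 --a--> s2
s2 --a--> s1
s1 --a--> s5
s5 --a--> s0
s0 --c--> s1
s1 --a--> s5
s5 --b--> s4
s4 --b--> s2
s2 --a--> s1

s1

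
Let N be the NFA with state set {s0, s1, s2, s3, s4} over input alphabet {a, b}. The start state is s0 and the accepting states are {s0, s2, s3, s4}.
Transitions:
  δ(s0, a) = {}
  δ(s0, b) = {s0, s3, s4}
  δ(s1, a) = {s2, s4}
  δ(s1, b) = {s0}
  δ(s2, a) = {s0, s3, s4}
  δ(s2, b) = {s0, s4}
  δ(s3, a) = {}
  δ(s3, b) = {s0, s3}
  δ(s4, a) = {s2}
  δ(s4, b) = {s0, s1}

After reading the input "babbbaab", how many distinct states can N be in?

Start: {s0}
read b: {s0, s3, s4}
read a: {s2}
read b: {s0, s4}
read b: {s0, s1, s3, s4}
read b: {s0, s1, s3, s4}
read a: {s2, s4}
read a: {s0, s2, s3, s4}
read b: {s0, s1, s3, s4}
Final reachable set {s0, s1, s3, s4} has 4 states.

4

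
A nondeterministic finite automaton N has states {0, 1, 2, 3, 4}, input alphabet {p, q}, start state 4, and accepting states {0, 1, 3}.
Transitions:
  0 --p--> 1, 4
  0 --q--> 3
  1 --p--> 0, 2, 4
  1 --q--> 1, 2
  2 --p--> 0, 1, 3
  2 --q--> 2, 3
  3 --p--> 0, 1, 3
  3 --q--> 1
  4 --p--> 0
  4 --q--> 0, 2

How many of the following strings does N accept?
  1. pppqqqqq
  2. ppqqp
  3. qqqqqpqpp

3

pppqqqqq: accepted
ppqqp: accepted
qqqqqpqpp: accepted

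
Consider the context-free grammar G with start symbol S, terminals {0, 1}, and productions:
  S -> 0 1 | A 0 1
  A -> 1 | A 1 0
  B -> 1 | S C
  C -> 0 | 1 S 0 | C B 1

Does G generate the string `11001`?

S ⇒ A01 ⇒ A1001 ⇒ 11001

yes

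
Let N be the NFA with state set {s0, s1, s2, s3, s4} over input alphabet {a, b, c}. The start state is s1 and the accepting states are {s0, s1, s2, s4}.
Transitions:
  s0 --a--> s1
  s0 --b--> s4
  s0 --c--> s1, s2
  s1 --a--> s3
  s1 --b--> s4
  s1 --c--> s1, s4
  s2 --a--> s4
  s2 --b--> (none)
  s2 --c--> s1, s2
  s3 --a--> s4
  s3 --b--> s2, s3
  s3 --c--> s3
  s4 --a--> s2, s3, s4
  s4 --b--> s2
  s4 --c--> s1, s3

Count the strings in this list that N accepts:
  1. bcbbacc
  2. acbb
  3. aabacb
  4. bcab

4

bcbbacc: accepted
acbb: accepted
aabacb: accepted
bcab: accepted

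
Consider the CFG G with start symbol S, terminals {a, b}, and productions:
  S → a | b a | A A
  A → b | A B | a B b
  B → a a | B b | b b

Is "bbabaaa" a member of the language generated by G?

no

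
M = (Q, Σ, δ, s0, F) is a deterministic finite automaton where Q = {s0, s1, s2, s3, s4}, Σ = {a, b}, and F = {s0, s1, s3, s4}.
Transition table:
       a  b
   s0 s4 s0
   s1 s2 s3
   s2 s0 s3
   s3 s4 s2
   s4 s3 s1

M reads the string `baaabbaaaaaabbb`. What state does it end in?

s2

s0 --b--> s0
s0 --a--> s4
s4 --a--> s3
s3 --a--> s4
s4 --b--> s1
s1 --b--> s3
s3 --a--> s4
s4 --a--> s3
s3 --a--> s4
s4 --a--> s3
s3 --a--> s4
s4 --a--> s3
s3 --b--> s2
s2 --b--> s3
s3 --b--> s2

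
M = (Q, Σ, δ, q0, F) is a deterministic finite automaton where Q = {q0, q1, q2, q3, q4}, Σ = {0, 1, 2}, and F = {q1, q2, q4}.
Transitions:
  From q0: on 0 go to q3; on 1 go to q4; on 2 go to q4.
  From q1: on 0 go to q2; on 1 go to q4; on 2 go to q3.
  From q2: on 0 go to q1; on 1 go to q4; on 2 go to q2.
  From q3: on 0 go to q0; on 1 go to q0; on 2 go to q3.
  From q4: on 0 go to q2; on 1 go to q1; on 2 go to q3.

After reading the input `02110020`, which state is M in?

q0 --0--> q3
q3 --2--> q3
q3 --1--> q0
q0 --1--> q4
q4 --0--> q2
q2 --0--> q1
q1 --2--> q3
q3 --0--> q0

q0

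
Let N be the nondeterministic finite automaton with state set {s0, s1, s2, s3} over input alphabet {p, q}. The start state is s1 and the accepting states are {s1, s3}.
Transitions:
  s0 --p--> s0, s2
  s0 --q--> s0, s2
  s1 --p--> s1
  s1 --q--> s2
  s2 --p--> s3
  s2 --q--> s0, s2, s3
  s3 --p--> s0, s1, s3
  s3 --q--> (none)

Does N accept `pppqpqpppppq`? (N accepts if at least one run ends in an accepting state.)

rejected

Start: {s1}
read p: {s1}
read p: {s1}
read p: {s1}
read q: {s2}
read p: {s3}
read q: {}
The reachable set is empty and stays empty for the remaining 6 symbols.
Reachable ∩ accepting = {} — empty.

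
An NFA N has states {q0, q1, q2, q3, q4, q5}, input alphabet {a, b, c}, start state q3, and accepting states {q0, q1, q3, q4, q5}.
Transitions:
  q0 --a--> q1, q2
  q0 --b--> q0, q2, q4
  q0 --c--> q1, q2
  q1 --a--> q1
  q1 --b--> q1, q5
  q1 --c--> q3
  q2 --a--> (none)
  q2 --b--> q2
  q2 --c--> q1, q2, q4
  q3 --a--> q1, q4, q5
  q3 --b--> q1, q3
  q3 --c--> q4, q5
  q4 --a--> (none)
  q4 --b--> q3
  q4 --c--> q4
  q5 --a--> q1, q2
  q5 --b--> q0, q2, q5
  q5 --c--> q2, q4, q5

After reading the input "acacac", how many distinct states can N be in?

Start: {q3}
read a: {q1, q4, q5}
read c: {q2, q3, q4, q5}
read a: {q1, q2, q4, q5}
read c: {q1, q2, q3, q4, q5}
read a: {q1, q2, q4, q5}
read c: {q1, q2, q3, q4, q5}
Final reachable set {q1, q2, q3, q4, q5} has 5 states.

5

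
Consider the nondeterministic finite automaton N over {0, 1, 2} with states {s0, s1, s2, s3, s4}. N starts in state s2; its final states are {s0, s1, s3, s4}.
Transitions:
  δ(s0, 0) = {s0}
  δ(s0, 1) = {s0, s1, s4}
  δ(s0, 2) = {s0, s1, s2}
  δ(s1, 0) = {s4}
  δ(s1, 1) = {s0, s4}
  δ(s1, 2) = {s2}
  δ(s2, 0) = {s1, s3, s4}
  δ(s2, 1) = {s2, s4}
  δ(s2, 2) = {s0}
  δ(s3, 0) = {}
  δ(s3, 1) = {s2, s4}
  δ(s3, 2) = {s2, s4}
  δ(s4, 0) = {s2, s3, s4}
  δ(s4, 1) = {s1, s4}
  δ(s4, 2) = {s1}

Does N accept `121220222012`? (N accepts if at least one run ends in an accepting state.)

accepted

Start: {s2}
read 1: {s2, s4}
read 2: {s0, s1}
read 1: {s0, s1, s4}
read 2: {s0, s1, s2}
read 2: {s0, s1, s2}
read 0: {s0, s1, s3, s4}
read 2: {s0, s1, s2, s4}
read 2: {s0, s1, s2}
read 2: {s0, s1, s2}
read 0: {s0, s1, s3, s4}
read 1: {s0, s1, s2, s4}
read 2: {s0, s1, s2}
Reachable ∩ accepting = {s0, s1} — nonempty.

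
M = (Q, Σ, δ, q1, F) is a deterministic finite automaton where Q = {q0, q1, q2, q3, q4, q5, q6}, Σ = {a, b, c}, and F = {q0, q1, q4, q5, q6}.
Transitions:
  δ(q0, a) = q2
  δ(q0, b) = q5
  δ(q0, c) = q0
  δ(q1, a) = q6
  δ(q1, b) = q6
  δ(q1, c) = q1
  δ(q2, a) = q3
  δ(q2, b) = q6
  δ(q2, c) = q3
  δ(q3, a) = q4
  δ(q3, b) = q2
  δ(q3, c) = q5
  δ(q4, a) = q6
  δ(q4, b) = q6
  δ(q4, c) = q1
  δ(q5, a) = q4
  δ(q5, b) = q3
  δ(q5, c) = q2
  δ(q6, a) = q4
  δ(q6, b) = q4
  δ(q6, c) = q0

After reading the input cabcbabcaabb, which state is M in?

q1 --c--> q1
q1 --a--> q6
q6 --b--> q4
q4 --c--> q1
q1 --b--> q6
q6 --a--> q4
q4 --b--> q6
q6 --c--> q0
q0 --a--> q2
q2 --a--> q3
q3 --b--> q2
q2 --b--> q6

q6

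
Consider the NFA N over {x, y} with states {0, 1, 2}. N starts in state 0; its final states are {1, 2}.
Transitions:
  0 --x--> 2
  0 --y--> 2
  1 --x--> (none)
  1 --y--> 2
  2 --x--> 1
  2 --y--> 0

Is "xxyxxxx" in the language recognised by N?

Start: {0}
read x: {2}
read x: {1}
read y: {2}
read x: {1}
read x: {}
The reachable set is empty and stays empty for the remaining 2 symbols.
Reachable ∩ accepting = {} — empty.

rejected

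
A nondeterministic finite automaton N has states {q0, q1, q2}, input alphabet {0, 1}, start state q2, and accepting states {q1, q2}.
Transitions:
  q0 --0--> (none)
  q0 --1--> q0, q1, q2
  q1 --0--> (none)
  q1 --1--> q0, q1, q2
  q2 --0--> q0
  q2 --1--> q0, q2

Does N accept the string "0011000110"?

Start: {q2}
read 0: {q0}
read 0: {}
The reachable set is empty and stays empty for the remaining 8 symbols.
Reachable ∩ accepting = {} — empty.

rejected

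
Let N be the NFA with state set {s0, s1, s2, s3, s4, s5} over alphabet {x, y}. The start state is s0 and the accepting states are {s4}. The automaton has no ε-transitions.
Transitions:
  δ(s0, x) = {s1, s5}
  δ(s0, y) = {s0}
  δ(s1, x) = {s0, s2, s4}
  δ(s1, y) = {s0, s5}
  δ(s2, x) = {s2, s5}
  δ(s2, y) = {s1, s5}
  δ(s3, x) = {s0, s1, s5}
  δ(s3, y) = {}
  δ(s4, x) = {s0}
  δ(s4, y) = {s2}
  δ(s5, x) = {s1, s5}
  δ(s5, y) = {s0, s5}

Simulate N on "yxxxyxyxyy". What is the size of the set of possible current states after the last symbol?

Start: {s0}
read y: {s0}
read x: {s1, s5}
read x: {s0, s1, s2, s4, s5}
read x: {s0, s1, s2, s4, s5}
read y: {s0, s1, s2, s5}
read x: {s0, s1, s2, s4, s5}
read y: {s0, s1, s2, s5}
read x: {s0, s1, s2, s4, s5}
read y: {s0, s1, s2, s5}
read y: {s0, s1, s5}
Final reachable set {s0, s1, s5} has 3 states.

3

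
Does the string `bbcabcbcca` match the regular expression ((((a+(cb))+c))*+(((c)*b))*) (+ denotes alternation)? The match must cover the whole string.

no

Neither (((a+(cb))+c))* nor (((c)*b))* matches bbcabcbcca.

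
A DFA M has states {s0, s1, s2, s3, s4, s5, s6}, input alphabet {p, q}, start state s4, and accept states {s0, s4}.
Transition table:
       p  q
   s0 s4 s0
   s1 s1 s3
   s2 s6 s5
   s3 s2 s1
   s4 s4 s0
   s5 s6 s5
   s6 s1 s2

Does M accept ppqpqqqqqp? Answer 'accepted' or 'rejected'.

accepted

s4 --p--> s4
s4 --p--> s4
s4 --q--> s0
s0 --p--> s4
s4 --q--> s0
s0 --q--> s0
s0 --q--> s0
s0 --q--> s0
s0 --q--> s0
s0 --p--> s4
End in state s4, which is an accepting state.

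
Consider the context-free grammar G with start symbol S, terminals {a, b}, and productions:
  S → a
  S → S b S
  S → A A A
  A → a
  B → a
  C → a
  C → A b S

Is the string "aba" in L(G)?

S ⇒ SbS ⇒ abS ⇒ aba

yes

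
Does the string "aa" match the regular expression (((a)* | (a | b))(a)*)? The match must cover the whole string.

yes

Split as ε·aa: ((a)*|(a|b)) matches ε and (a)* matches aa.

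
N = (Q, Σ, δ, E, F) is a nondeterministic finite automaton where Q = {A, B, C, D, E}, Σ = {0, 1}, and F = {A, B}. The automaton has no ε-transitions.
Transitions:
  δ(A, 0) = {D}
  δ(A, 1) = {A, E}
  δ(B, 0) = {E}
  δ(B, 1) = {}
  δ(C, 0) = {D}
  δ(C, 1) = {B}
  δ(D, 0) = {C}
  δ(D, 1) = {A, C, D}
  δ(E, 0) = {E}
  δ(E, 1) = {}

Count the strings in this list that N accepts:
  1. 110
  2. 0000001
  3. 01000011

0

110: rejected
0000001: rejected
01000011: rejected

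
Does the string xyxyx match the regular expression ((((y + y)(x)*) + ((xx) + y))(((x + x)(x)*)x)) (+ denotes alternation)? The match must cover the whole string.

No split of xyxyx into u·v has (((y+y)(x)*)+((xx)+y)) matching u and (((x+x)(x)*)x) matching v.

no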